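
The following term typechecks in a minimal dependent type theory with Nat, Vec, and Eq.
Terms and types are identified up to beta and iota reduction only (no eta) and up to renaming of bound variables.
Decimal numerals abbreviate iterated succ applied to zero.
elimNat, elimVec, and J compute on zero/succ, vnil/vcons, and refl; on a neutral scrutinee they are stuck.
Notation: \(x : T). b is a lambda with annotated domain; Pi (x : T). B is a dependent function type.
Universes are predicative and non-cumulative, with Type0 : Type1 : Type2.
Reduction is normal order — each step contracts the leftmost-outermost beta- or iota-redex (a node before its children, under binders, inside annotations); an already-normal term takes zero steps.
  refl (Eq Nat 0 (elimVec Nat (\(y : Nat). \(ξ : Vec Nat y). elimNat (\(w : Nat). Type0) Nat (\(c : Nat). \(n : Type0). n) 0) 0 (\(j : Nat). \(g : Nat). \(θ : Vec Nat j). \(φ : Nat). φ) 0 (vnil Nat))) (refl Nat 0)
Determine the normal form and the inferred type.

resulting normal form:
  refl (Eq Nat 0 0) (refl Nat 0)
the term's type:
  Eq (Eq Nat 0 0) (refl Nat 0) (refl Nat 0)


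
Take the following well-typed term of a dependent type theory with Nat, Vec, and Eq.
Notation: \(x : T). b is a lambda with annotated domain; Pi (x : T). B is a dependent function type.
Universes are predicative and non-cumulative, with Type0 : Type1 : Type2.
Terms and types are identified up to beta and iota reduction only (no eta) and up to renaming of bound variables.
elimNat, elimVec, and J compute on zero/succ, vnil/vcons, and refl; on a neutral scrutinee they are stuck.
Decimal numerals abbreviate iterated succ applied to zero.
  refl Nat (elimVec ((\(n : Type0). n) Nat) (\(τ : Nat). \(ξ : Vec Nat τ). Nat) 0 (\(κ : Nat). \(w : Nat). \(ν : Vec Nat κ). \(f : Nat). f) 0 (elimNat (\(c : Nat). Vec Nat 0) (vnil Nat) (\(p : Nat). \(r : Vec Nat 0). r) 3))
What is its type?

inferred type:
  Eq Nat 0 0


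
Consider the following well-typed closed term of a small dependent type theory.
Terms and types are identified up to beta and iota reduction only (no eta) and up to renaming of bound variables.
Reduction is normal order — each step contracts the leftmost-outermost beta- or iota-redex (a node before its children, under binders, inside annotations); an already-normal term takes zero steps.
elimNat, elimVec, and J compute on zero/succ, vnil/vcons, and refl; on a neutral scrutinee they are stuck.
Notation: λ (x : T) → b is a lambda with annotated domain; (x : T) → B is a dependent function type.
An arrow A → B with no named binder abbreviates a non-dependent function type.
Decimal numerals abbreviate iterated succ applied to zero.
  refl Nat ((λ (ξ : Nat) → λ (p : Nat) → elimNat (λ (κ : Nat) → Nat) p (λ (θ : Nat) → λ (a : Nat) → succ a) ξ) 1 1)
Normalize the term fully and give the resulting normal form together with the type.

reduced normal form:
  refl Nat 2
inferred type:
  Eq Nat 2 2
observation: reduction starts at a beta-redex, and 6 normal-order steps reach the normal form.


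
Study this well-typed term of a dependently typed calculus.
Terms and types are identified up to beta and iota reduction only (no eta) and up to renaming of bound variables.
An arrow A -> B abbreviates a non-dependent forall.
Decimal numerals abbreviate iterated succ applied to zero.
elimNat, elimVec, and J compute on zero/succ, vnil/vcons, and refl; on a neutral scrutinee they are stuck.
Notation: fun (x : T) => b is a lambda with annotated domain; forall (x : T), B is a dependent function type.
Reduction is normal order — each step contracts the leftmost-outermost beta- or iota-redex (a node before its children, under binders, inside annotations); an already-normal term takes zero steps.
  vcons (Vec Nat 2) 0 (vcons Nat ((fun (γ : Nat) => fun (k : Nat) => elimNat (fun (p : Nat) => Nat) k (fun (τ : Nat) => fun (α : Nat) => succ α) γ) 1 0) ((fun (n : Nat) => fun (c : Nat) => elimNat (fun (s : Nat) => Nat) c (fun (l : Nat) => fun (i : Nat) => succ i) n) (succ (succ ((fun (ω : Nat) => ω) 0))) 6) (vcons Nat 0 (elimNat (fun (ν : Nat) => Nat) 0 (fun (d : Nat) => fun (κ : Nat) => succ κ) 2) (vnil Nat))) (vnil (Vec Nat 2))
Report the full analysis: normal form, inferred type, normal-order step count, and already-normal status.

resulting normal form:
  vcons (Vec Nat 2) 0 (vcons Nat 1 8 (vcons Nat 0 2 (vnil Nat))) (vnil (Vec Nat 2))
inferred type:
  Vec (Vec Nat 2) 1
normal-order step count: 23
already normal: no
first redex: a beta-redex


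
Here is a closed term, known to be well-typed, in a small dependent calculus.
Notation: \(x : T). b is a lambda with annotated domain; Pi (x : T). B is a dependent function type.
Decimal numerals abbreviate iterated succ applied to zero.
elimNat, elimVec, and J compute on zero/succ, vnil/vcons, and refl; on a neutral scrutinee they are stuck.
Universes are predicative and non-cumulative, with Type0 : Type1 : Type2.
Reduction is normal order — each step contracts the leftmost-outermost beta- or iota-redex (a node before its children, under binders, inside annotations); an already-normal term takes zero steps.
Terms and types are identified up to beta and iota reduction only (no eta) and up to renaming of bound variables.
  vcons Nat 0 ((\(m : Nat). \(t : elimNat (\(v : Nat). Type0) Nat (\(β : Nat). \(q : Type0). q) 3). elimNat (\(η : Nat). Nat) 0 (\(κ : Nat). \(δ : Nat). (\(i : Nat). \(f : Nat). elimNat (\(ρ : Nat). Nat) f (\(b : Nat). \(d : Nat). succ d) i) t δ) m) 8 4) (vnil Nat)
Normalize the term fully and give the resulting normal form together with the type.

resulting normal form:
  vcons Nat 0 32 (vnil Nat)
type:
  Vec Nat 1
observation: 147 normal-order steps separate the term from its normal form.


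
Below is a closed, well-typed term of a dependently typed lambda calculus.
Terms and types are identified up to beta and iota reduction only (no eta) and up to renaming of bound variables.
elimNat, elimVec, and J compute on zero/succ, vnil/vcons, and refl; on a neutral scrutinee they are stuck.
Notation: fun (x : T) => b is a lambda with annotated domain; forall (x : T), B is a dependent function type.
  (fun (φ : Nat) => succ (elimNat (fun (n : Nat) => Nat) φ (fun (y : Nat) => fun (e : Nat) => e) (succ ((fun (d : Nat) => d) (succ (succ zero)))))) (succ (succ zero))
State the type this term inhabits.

the term's type:
  Nat


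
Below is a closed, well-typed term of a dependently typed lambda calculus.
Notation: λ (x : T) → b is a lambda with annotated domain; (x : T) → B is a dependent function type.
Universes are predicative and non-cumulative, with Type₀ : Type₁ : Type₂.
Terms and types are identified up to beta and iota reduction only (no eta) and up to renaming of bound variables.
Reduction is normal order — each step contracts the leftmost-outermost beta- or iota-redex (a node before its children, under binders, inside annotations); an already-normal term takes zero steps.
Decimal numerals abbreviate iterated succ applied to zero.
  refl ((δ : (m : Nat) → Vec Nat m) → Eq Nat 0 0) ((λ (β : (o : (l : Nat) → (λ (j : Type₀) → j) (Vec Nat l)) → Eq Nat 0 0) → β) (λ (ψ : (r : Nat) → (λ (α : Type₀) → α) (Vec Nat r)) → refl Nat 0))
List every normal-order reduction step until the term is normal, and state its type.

reduction (normal order):
  refl ((δ : (m : Nat) → Vec Nat m) → Eq Nat 0 0) ((λ (β : (o : (l : Nat) → (λ (j : Type₀) → j) (Vec Nat l)) → Eq Nat 0 0) → β) (λ (ψ : (r : Nat) → (λ (α : Type₀) → α) (Vec Nat r)) → refl Nat 0))
  ~> refl ((δ : (m : Nat) → Vec Nat m) → Eq Nat 0 0) (λ (β : (o : Nat) → (λ (l : Type₀) → l) (Vec Nat o)) → refl Nat 0)
  ~> refl ((δ : (m : Nat) → Vec Nat m) → Eq Nat 0 0) (λ (β : (o : Nat) → Vec Nat o) → refl Nat 0)
inferred type:
  Eq ((δ : (m : Nat) → Vec Nat m) → Eq Nat 0 0) (λ (β : (o : Nat) → Vec Nat o) → refl Nat 0) (λ (l : (j : Nat) → Vec Nat j) → refl Nat 0)


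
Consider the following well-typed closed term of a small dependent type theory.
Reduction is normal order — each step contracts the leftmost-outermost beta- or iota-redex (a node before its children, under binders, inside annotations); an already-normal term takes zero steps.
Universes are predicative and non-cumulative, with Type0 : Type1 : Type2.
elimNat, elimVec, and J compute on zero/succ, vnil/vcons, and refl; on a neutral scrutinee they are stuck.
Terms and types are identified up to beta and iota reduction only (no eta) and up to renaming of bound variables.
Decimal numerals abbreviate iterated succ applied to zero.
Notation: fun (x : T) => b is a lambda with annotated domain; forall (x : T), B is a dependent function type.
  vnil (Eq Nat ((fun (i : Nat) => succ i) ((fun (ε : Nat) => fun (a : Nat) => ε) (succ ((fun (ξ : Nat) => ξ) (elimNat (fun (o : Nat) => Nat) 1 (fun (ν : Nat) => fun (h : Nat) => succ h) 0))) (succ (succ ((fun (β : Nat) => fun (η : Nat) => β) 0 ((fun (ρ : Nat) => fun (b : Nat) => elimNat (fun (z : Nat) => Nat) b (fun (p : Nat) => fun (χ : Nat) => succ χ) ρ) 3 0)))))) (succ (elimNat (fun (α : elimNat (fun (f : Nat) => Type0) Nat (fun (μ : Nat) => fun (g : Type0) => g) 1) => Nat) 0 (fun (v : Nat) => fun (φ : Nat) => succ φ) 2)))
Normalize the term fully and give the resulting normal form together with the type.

reduced normal form:
  vnil (Eq Nat 3 3)
the term's type:
  Vec (Eq Nat 3 3) 0


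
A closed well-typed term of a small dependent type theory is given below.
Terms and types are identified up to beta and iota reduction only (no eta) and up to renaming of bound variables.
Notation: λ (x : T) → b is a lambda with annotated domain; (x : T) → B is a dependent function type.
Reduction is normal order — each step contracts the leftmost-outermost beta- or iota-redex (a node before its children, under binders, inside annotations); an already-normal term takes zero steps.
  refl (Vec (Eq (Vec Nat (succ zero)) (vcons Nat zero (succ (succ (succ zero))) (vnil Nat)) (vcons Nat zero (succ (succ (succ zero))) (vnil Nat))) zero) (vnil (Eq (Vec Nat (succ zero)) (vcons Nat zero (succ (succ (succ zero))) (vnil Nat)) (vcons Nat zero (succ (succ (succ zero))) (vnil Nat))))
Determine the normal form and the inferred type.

resulting normal form:
  refl (Vec (Eq (Vec Nat (succ zero)) (vcons Nat zero (succ (succ (succ zero))) (vnil Nat)) (vcons Nat zero (succ (succ (succ zero))) (vnil Nat))) zero) (vnil (Eq (Vec Nat (succ zero)) (vcons Nat zero (succ (succ (succ zero))) (vnil Nat)) (vcons Nat zero (succ (succ (succ zero))) (vnil Nat))))
type:
  Eq (Vec (Eq (Vec Nat (succ zero)) (vcons Nat zero (succ (succ (succ zero))) (vnil Nat)) (vcons Nat zero (succ (succ (succ zero))) (vnil Nat))) zero) (vnil (Eq (Vec Nat (succ zero)) (vcons Nat zero (succ (succ (succ zero))) (vnil Nat)) (vcons Nat zero (succ (succ (succ zero))) (vnil Nat)))) (vnil (Eq (Vec Nat (succ zero)) (vcons Nat zero (succ (succ (succ zero))) (vnil Nat)) (vcons Nat zero (succ (succ (succ zero))) (vnil Nat))))


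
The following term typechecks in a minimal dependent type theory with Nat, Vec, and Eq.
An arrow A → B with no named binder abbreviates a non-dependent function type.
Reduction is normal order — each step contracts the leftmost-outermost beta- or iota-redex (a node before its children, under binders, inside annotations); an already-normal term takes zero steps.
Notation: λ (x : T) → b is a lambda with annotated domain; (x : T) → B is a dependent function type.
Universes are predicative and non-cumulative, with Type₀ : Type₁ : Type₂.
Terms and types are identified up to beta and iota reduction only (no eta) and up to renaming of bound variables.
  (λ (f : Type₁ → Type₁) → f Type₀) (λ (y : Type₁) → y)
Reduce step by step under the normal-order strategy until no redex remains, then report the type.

reduction (normal order):
  (λ (f : Type₁ → Type₁) → f Type₀) (λ (y : Type₁) → y)
  ~> (λ (f : Type₁) → f) Type₀
  ~> Type₀
the term's type:
  Type₁


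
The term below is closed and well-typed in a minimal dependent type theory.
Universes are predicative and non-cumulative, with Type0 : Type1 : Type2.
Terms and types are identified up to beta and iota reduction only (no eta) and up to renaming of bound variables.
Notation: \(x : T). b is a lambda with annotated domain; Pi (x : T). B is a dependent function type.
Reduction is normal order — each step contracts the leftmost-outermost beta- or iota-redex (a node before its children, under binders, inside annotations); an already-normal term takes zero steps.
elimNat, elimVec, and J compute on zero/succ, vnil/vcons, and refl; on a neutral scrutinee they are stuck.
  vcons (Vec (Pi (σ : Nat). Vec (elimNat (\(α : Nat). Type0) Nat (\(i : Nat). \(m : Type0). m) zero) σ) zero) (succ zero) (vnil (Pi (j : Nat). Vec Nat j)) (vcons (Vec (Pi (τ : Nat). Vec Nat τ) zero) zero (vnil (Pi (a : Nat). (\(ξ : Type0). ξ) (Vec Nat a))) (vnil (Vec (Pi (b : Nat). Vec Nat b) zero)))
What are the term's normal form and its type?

reduced normal form:
  vcons (Vec (Pi (σ : Nat). Vec Nat σ) zero) (succ zero) (vnil (Pi (α : Nat). Vec Nat α)) (vcons (Vec (Pi (i : Nat). Vec Nat i) zero) zero (vnil (Pi (m : Nat). Vec Nat m)) (vnil (Vec (Pi (j : Nat). Vec Nat j) zero)))
type:
  Vec (Vec (Pi (σ : Nat). Vec Nat σ) zero) (succ (succ zero))


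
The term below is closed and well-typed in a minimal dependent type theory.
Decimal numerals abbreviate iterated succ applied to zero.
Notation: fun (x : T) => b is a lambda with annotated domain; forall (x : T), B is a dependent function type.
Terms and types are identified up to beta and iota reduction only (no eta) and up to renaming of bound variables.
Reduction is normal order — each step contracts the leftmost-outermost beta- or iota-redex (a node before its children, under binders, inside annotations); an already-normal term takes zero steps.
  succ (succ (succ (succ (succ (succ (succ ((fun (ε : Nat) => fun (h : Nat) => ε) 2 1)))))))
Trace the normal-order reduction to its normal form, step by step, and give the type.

reduction (normal order):
  succ (succ (succ (succ (succ (succ (succ ((fun (ε : Nat) => fun (h : Nat) => ε) 2 1)))))))
  ~> succ (succ (succ (succ (succ (succ (succ ((fun (ε : Nat) => 2) 1)))))))
  ~> 9
inferred type:
  Nat


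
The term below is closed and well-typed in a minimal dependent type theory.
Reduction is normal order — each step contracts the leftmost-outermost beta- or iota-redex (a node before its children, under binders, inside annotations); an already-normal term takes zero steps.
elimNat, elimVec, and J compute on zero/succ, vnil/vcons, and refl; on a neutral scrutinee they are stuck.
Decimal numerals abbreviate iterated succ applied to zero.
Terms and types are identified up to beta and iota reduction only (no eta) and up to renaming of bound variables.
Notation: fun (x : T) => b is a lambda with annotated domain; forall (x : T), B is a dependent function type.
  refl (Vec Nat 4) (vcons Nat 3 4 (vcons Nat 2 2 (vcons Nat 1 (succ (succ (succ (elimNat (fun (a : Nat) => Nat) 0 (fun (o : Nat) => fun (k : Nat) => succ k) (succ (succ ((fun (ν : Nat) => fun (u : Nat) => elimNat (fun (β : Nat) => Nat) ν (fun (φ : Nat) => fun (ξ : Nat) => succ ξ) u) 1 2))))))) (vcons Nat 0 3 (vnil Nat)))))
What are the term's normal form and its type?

normal form:
  refl (Vec Nat 4) (vcons Nat 3 4 (vcons Nat 2 2 (vcons Nat 1 8 (vcons Nat 0 3 (vnil Nat)))))
type:
  Eq (Vec Nat 4) (vcons Nat 3 4 (vcons Nat 2 2 (vcons Nat 1 8 (vcons Nat 0 3 (vnil Nat))))) (vcons Nat 3 4 (vcons Nat 2 2 (vcons Nat 1 8 (vcons Nat 0 3 (vnil Nat)))))


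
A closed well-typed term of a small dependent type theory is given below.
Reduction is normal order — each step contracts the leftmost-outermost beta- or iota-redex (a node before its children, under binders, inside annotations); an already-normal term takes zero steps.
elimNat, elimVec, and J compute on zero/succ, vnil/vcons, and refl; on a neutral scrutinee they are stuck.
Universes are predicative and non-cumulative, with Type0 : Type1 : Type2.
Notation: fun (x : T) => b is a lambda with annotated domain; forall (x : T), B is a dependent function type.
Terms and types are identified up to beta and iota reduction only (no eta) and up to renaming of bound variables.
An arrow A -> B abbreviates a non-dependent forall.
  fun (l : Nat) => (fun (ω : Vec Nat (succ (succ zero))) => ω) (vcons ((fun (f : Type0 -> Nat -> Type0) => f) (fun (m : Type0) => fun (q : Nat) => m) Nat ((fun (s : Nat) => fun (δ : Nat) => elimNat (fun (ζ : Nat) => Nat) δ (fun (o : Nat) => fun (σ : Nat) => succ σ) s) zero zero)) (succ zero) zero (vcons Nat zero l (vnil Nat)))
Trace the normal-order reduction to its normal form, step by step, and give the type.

normal-order reduction:
  fun (l : Nat) => (fun (ω : Vec Nat (succ (succ zero))) => ω) (vcons ((fun (f : Type0 -> Nat -> Type0) => f) (fun (m : Type0) => fun (q : Nat) => m) Nat ((fun (s : Nat) => fun (δ : Nat) => elimNat (fun (ζ : Nat) => Nat) δ (fun (o : Nat) => fun (σ : Nat) => succ σ) s) zero zero)) (succ zero) zero (vcons Nat zero l (vnil Nat)))
  ~> fun (l : Nat) => vcons ((fun (ω : Type0 -> Nat -> Type0) => ω) (fun (f : Type0) => fun (m : Nat) => f) Nat ((fun (q : Nat) => fun (s : Nat) => elimNat (fun (δ : Nat) => Nat) s (fun (ζ : Nat) => fun (o : Nat) => succ o) q) zero zero)) (succ zero) zero (vcons Nat zero l (vnil Nat))
  ~> fun (l : Nat) => vcons ((fun (ω : Type0) => fun (f : Nat) => ω) Nat ((fun (m : Nat) => fun (q : Nat) => elimNat (fun (s : Nat) => Nat) q (fun (δ : Nat) => fun (ζ : Nat) => succ ζ) m) zero zero)) (succ zero) zero (vcons Nat zero l (vnil Nat))
  ~> fun (l : Nat) => vcons ((fun (ω : Nat) => Nat) ((fun (f : Nat) => fun (m : Nat) => elimNat (fun (q : Nat) => Nat) m (fun (s : Nat) => fun (δ : Nat) => succ δ) f) zero zero)) (succ zero) zero (vcons Nat zero l (vnil Nat))
  ~> fun (l : Nat) => vcons Nat (succ zero) zero (vcons Nat zero l (vnil Nat))
the term's type:
  Nat -> Vec Nat (succ (succ zero))


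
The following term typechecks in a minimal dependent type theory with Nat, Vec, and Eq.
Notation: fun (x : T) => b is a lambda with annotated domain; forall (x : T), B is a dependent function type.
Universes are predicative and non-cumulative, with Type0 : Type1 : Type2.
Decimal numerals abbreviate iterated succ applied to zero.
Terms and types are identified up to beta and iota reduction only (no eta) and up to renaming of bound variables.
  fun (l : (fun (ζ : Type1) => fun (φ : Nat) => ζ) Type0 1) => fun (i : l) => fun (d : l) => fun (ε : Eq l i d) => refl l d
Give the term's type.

type:
  forall (l : Type0), forall (ζ : l), forall (φ : l), forall (i : Eq l ζ φ), Eq l φ φ


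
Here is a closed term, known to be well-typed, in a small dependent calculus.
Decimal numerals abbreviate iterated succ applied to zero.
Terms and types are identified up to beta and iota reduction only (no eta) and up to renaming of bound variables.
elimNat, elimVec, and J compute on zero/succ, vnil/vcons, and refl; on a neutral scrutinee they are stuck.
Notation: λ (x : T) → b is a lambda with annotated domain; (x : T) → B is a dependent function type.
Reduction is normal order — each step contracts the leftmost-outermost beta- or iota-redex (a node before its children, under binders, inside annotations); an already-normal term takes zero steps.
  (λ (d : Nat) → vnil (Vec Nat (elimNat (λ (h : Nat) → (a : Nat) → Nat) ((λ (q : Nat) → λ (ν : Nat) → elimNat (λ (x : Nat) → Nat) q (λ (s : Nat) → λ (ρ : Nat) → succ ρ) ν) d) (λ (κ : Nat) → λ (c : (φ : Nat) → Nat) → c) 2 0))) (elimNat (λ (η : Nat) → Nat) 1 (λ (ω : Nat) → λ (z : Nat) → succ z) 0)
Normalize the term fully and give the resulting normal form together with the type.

resulting normal form:
  vnil (Vec Nat 1)
the term's type:
  Vec (Vec Nat 1) 0
observation: contracting a beta-redex first, the term normalizes in 12 steps.


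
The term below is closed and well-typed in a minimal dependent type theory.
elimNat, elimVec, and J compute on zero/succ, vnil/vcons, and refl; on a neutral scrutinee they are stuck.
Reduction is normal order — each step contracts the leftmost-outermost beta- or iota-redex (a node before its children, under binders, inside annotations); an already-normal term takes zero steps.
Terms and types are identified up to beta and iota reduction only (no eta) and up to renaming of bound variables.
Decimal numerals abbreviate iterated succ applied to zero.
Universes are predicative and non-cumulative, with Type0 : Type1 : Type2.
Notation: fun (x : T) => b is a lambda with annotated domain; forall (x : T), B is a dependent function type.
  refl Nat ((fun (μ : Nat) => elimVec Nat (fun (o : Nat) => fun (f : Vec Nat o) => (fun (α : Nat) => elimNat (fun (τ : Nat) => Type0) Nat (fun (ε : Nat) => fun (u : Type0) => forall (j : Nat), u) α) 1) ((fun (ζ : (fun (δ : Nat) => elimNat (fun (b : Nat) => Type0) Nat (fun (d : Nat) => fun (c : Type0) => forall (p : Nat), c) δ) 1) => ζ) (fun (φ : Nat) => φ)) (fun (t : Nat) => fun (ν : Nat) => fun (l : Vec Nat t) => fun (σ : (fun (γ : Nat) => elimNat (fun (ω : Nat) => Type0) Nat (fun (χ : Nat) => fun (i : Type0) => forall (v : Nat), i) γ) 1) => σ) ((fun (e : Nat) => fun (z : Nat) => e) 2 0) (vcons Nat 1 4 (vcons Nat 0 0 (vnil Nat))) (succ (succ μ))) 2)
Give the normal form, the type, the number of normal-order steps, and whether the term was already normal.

normal form:
  refl Nat 4
type:
  Eq Nat 4 4
reduction steps (normal order): 14
already normal: no
first contracted redex: a beta-redex


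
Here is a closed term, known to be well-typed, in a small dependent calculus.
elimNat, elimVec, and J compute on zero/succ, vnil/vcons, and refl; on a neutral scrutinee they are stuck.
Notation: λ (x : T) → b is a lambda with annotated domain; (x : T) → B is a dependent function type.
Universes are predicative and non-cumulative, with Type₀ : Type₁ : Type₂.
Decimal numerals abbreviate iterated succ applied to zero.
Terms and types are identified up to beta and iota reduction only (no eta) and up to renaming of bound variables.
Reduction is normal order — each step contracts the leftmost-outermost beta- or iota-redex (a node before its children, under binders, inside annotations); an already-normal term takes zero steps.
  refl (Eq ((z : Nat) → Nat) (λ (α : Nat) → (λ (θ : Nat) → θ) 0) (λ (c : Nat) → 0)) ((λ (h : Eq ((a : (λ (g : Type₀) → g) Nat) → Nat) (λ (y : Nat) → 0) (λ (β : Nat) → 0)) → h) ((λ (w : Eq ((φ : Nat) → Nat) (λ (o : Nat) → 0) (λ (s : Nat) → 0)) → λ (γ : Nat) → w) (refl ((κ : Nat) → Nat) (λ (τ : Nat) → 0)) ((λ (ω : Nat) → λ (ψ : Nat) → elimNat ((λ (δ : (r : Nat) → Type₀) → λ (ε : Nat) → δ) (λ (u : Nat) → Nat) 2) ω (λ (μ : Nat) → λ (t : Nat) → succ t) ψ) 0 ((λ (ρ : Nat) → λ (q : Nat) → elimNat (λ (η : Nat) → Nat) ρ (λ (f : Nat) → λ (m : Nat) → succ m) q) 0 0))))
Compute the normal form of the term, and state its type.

resulting normal form:
  refl (Eq ((z : Nat) → Nat) (λ (α : Nat) → 0) (λ (θ : Nat) → 0)) (refl ((c : Nat) → Nat) (λ (h : Nat) → 0))
type:
  Eq (Eq ((z : Nat) → Nat) (λ (α : Nat) → 0) (λ (θ : Nat) → 0)) (refl ((c : Nat) → Nat) (λ (h : Nat) → 0)) (refl ((a : Nat) → Nat) (λ (g : Nat) → 0))


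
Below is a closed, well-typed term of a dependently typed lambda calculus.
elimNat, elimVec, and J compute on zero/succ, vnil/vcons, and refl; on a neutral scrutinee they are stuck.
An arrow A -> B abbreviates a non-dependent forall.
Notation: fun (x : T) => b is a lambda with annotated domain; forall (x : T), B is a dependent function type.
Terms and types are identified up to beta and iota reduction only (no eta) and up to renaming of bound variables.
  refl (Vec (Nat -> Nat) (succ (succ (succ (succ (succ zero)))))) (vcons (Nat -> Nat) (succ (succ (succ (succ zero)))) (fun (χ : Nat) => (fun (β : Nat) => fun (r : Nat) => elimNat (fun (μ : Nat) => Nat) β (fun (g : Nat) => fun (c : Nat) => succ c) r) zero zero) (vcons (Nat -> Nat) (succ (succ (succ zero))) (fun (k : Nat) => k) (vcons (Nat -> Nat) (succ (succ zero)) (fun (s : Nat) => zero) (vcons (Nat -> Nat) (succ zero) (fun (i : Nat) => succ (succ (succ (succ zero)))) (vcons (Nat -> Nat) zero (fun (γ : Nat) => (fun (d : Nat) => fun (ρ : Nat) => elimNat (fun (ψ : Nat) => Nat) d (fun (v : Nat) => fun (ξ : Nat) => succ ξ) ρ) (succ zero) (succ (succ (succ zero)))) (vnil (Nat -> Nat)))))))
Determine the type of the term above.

type:
  Eq (Vec (Nat -> Nat) (succ (succ (succ (succ (succ zero)))))) (vcons (Nat -> Nat) (succ (succ (succ (succ zero)))) (fun (χ : Nat) => zero) (vcons (Nat -> Nat) (succ (succ (succ zero))) (fun (β : Nat) => β) (vcons (Nat -> Nat) (succ (succ zero)) (fun (r : Nat) => zero) (vcons (Nat -> Nat) (succ zero) (fun (μ : Nat) => succ (succ (succ (succ zero)))) (vcons (Nat -> Nat) zero (fun (g : Nat) => succ (succ (succ (succ zero)))) (vnil (Nat -> Nat))))))) (vcons (Nat -> Nat) (succ (succ (succ (succ zero)))) (fun (c : Nat) => zero) (vcons (Nat -> Nat) (succ (succ (succ zero))) (fun (k : Nat) => k) (vcons (Nat -> Nat) (succ (succ zero)) (fun (s : Nat) => zero) (vcons (Nat -> Nat) (succ zero) (fun (i : Nat) => succ (succ (succ (succ zero)))) (vcons (Nat -> Nat) zero (fun (γ : Nat) => succ (succ (succ (succ zero)))) (vnil (Nat -> Nat)))))))


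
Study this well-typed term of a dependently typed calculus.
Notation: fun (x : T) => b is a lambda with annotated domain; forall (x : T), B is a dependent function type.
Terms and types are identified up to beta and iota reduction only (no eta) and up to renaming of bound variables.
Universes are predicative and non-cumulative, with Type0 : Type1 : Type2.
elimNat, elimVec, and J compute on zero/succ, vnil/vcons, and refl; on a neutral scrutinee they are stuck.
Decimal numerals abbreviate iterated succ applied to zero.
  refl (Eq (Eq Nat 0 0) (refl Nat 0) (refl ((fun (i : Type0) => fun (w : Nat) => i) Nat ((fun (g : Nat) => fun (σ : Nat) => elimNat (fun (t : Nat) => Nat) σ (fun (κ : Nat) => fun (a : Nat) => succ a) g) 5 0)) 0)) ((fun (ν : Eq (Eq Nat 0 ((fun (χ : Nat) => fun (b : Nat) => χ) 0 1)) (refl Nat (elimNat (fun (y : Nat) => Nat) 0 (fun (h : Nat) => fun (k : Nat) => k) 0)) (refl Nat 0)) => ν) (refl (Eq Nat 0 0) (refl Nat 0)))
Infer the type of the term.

inferred type:
  Eq (Eq (Eq Nat 0 0) (refl Nat 0) (refl Nat 0)) (refl (Eq Nat 0 0) (refl Nat 0)) (refl (Eq Nat 0 0) (refl Nat 0))


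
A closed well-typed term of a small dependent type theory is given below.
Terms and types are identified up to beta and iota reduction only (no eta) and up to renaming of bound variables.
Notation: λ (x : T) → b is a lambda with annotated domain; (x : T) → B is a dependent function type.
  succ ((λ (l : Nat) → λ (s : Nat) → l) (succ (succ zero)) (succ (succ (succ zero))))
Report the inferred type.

inferred type:
  Nat


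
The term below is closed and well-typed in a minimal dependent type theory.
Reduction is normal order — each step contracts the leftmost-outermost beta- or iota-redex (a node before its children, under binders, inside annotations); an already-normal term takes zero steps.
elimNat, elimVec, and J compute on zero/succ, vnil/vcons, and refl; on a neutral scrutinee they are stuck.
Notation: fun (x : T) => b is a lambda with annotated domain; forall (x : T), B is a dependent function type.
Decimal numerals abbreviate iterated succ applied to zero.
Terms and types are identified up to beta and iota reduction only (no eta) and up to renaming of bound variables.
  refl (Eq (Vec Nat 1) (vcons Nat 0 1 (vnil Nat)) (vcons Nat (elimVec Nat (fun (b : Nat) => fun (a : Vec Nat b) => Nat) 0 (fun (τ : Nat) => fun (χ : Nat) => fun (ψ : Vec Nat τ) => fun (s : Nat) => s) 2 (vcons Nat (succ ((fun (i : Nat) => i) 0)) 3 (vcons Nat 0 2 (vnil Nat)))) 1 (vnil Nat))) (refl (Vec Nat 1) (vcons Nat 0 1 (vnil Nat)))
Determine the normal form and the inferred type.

normal form:
  refl (Eq (Vec Nat 1) (vcons Nat 0 1 (vnil Nat)) (vcons Nat 0 1 (vnil Nat))) (refl (Vec Nat 1) (vcons Nat 0 1 (vnil Nat)))
the term's type:
  Eq (Eq (Vec Nat 1) (vcons Nat 0 1 (vnil Nat)) (vcons Nat 0 1 (vnil Nat))) (refl (Vec Nat 1) (vcons Nat 0 1 (vnil Nat))) (refl (Vec Nat 1) (vcons Nat 0 1 (vnil Nat)))


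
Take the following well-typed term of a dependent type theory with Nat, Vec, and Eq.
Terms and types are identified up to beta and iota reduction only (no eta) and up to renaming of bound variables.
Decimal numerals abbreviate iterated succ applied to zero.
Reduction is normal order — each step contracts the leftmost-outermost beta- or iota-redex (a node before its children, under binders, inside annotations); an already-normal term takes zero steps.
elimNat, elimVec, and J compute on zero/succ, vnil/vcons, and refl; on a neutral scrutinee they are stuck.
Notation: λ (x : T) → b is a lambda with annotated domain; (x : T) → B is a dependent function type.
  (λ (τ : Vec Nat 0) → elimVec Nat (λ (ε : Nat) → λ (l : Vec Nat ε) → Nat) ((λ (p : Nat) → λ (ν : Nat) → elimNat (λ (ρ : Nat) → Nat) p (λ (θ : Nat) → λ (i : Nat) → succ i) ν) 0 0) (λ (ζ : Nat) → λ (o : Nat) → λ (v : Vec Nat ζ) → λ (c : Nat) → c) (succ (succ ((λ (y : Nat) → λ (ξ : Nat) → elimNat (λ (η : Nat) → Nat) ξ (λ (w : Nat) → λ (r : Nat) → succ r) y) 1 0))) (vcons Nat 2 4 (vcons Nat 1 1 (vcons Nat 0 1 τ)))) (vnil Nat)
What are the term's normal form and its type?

normal form:
  0
type:
  Nat
observation: contracting a beta-redex first, the term normalizes in 20 steps.


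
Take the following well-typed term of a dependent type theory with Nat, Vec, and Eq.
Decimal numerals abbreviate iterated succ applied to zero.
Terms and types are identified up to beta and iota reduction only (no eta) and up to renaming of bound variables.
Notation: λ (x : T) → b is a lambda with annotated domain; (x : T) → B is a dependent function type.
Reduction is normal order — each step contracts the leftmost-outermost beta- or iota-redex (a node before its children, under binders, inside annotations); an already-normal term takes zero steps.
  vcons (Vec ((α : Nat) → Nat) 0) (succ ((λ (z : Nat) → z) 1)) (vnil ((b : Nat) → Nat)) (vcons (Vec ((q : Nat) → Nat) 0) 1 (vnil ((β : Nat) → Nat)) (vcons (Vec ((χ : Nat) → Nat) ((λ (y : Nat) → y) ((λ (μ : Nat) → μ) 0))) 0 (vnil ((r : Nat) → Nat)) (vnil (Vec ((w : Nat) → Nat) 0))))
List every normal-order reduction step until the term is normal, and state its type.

normal-order reduction:
  vcons (Vec ((α : Nat) → Nat) 0) (succ ((λ (z : Nat) → z) 1)) (vnil ((b : Nat) → Nat)) (vcons (Vec ((q : Nat) → Nat) 0) 1 (vnil ((β : Nat) → Nat)) (vcons (Vec ((χ : Nat) → Nat) ((λ (y : Nat) → y) ((λ (μ : Nat) → μ) 0))) 0 (vnil ((r : Nat) → Nat)) (vnil (Vec ((w : Nat) → Nat) 0))))
  ~> vcons (Vec ((α : Nat) → Nat) 0) 2 (vnil ((z : Nat) → Nat)) (vcons (Vec ((b : Nat) → Nat) 0) 1 (vnil ((q : Nat) → Nat)) (vcons (Vec ((β : Nat) → Nat) ((λ (χ : Nat) → χ) ((λ (y : Nat) → y) 0))) 0 (vnil ((μ : Nat) → Nat)) (vnil (Vec ((r : Nat) → Nat) 0))))
  ~> vcons (Vec ((α : Nat) → Nat) 0) 2 (vnil ((z : Nat) → Nat)) (vcons (Vec ((b : Nat) → Nat) 0) 1 (vnil ((q : Nat) → Nat)) (vcons (Vec ((β : Nat) → Nat) ((λ (χ : Nat) → χ) 0)) 0 (vnil ((y : Nat) → Nat)) (vnil (Vec ((μ : Nat) → Nat) 0))))
  ~> vcons (Vec ((α : Nat) → Nat) 0) 2 (vnil ((z : Nat) → Nat)) (vcons (Vec ((b : Nat) → Nat) 0) 1 (vnil ((q : Nat) → Nat)) (vcons (Vec ((β : Nat) → Nat) 0) 0 (vnil ((χ : Nat) → Nat)) (vnil (Vec ((y : Nat) → Nat) 0))))
the term's type:
  Vec (Vec ((α : Nat) → Nat) 0) 3


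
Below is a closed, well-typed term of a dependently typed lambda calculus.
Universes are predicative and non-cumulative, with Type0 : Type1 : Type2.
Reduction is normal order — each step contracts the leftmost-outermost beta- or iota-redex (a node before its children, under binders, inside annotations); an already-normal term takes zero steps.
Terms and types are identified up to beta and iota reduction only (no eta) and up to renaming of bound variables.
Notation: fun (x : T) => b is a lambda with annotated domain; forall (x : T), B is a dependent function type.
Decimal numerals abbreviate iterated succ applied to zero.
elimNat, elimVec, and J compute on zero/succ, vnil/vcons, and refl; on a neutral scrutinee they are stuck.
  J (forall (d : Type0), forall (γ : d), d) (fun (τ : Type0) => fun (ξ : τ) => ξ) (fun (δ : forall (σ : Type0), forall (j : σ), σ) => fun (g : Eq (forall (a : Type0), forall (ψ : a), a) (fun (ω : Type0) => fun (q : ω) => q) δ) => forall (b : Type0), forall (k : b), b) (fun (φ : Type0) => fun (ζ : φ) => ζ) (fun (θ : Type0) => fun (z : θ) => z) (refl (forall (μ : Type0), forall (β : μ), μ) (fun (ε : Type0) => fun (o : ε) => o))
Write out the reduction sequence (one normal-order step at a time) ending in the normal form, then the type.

reduction (normal order):
  J (forall (d : Type0), forall (γ : d), d) (fun (τ : Type0) => fun (ξ : τ) => ξ) (fun (δ : forall (σ : Type0), forall (j : σ), σ) => fun (g : Eq (forall (a : Type0), forall (ψ : a), a) (fun (ω : Type0) => fun (q : ω) => q) δ) => forall (b : Type0), forall (k : b), b) (fun (φ : Type0) => fun (ζ : φ) => ζ) (fun (θ : Type0) => fun (z : θ) => z) (refl (forall (μ : Type0), forall (β : μ), μ) (fun (ε : Type0) => fun (o : ε) => o))
  ~> fun (d : Type0) => fun (γ : d) => γ
the term's type:
  forall (d : Type0), forall (γ : d), d


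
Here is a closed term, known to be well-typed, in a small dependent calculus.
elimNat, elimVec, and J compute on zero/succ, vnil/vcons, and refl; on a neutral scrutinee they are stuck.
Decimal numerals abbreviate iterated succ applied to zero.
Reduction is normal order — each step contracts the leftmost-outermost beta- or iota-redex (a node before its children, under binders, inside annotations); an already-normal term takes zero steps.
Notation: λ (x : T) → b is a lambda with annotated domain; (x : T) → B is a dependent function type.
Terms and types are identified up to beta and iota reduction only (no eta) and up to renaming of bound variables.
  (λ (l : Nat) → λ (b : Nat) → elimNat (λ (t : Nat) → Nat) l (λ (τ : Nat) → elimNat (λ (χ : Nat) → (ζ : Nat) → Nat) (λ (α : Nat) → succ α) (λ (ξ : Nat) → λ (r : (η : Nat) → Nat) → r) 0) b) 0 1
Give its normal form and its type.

resulting normal form:
  1
inferred type:
  Nat


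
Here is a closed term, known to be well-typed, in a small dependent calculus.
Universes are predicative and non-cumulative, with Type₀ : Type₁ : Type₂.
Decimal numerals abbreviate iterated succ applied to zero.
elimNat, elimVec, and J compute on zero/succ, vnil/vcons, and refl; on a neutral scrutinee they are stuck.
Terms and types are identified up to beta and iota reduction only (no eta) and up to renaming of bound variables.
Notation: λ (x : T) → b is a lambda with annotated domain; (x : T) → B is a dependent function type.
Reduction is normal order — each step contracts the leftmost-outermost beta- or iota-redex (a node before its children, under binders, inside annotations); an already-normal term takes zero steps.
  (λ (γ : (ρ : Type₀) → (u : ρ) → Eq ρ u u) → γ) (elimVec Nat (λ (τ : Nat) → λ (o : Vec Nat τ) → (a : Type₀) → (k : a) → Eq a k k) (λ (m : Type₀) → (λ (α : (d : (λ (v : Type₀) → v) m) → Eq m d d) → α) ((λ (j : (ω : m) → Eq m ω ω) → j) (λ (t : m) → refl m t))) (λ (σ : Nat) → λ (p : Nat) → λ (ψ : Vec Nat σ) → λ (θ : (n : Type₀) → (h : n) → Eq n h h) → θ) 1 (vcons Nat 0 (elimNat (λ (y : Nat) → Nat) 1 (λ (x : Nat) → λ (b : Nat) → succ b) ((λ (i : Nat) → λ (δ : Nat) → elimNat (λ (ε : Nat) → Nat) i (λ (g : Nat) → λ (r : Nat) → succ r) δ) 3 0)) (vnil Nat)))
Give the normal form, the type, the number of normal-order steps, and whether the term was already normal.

resulting normal form:
  λ (γ : Type₀) → λ (ρ : γ) → refl γ ρ
type:
  (γ : Type₀) → (ρ : γ) → Eq γ ρ ρ
normal-order step count: 9
term was already normal: no
first contracted redex: a beta-redex


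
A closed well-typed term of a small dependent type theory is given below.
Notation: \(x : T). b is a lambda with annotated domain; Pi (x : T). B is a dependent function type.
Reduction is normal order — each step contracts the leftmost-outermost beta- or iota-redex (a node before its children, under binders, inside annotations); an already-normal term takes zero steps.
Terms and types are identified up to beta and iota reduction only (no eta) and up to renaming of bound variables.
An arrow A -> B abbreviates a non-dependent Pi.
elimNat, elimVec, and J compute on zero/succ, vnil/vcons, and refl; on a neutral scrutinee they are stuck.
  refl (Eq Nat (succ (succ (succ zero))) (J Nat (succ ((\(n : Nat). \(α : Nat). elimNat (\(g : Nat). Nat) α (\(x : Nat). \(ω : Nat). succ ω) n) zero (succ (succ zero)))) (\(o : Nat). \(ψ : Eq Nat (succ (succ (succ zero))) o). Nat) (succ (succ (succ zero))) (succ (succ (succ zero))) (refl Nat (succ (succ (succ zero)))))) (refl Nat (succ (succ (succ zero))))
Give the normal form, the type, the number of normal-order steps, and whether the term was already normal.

resulting normal form:
  refl (Eq Nat (succ (succ (succ zero))) (succ (succ (succ zero)))) (refl Nat (succ (succ (succ zero))))
the term's type:
  Eq (Eq Nat (succ (succ (succ zero))) (succ (succ (succ zero)))) (refl Nat (succ (succ (succ zero)))) (refl Nat (succ (succ (succ zero))))
steps to reach normal form (normal order): 1
already normal: no
first contracted redex: a J iota-redex


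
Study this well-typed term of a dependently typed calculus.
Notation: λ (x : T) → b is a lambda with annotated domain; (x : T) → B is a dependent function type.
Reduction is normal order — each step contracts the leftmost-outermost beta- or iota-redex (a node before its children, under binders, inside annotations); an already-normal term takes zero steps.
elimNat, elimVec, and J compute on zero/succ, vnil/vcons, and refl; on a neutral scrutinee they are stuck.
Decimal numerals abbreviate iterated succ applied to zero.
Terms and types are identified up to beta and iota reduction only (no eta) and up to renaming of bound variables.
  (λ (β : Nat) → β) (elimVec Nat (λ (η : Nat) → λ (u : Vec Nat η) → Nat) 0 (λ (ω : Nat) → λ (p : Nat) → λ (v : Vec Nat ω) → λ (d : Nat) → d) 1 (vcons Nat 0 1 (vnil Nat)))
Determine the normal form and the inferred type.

reduced normal form:
  0
inferred type:
  Nat
observation: the leftmost-outermost redex is a beta-redex, and normalization takes 7 steps.


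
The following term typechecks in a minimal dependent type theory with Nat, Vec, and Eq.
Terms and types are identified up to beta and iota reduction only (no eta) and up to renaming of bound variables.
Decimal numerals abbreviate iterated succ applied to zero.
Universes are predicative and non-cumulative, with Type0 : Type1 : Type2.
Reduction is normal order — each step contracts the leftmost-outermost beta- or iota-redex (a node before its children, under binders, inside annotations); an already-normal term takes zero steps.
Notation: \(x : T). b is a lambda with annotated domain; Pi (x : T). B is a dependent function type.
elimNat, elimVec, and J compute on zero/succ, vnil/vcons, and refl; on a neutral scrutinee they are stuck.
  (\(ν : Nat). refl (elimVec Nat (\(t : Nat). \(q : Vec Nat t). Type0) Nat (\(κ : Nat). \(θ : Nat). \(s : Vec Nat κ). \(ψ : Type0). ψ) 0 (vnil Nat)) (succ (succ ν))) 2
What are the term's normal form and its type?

resulting normal form:
  refl Nat 4
the term's type:
  Eq Nat 4 4
observation: the term reaches its normal form after 2 normal-order steps.


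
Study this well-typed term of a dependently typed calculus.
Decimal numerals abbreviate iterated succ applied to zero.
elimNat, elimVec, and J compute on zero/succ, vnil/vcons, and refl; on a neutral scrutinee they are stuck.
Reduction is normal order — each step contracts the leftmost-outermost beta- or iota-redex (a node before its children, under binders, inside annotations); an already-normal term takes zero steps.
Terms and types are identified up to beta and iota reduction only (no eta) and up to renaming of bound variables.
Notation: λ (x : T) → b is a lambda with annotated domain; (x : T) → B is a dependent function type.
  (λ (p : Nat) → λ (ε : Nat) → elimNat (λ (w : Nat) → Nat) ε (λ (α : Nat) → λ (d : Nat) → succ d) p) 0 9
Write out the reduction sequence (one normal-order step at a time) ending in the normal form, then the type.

normal-order reduction sequence:
  (λ (p : Nat) → λ (ε : Nat) → elimNat (λ (w : Nat) → Nat) ε (λ (α : Nat) → λ (d : Nat) → succ d) p) 0 9
  ~> (λ (p : Nat) → elimNat (λ (ε : Nat) → Nat) p (λ (w : Nat) → λ (α : Nat) → succ α) 0) 9
  ~> elimNat (λ (p : Nat) → Nat) 9 (λ (ε : Nat) → λ (w : Nat) → succ w) 0
  ~> 9
inferred type:
  Nat
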